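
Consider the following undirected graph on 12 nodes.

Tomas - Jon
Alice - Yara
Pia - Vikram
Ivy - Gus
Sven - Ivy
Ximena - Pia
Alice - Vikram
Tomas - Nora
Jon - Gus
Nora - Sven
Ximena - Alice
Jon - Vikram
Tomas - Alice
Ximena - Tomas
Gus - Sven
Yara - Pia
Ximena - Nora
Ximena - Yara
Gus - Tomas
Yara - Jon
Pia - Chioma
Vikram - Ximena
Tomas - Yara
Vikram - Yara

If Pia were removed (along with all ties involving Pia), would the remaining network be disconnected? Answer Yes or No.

Yes

Removing Pia leaves {Alice, Gus, Ivy, Jon, Nora, Sven, Tomas, Vikram, Ximena, and Yara} with no path to {Chioma}, so the network splits into 2 components. Pia is a cut vertex.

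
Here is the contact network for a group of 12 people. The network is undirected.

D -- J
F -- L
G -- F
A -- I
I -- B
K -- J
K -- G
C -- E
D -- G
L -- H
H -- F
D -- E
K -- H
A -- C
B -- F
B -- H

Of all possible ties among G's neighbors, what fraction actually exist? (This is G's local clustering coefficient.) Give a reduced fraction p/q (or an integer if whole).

G's neighbors: D, F, and K (k = 3).
Possible neighbor pairs: C(3,2) = 3. Edges among them: none → e = 0.
Clustering(G) = 0/3 = 0.

0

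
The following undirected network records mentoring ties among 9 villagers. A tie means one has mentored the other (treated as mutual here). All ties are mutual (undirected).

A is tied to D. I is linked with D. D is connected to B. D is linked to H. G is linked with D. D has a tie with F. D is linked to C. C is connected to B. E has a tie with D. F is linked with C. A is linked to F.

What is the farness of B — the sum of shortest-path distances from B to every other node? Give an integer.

14

Distances from B: A:2, C:1, D:1, E:2, F:2, G:2, H:2, I:2.
Sum = 2 + 1 + 1 + 2 + 2 + 2 + 2 + 2 = 14.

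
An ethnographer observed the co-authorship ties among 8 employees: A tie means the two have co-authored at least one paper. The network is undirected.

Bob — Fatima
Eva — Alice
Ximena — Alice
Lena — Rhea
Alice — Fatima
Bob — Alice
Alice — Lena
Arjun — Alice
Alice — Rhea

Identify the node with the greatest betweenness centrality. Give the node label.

Alice

Unnormalized betweenness of each node: Alice:19, Arjun:0, Bob:0, Eva:0, Fatima:0, Lena:0, Rhea:0, Ximena:0.
Alice has the largest value, 19, making it the main broker — the node through which the most shortest paths run.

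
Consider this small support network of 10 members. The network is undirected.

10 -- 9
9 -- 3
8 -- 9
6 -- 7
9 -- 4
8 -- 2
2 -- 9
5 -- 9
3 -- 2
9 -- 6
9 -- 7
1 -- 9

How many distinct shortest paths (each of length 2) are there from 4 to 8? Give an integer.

The shortest distance is 2, and the only length-2 path is 4–9–8. So there is exactly 1 shortest path.

1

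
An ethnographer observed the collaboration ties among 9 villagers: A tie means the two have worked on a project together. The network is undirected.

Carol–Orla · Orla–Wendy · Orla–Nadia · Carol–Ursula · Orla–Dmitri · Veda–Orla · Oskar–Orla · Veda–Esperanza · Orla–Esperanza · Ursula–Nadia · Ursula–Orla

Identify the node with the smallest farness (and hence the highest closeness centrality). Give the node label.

Farness (sum of distances to all others) for each node — Carol:14, Dmitri:15, Esperanza:14, Nadia:14, Orla:8, Oskar:15, Ursula:13, Veda:14, Wendy:15.
The smallest farness is 8, for Orla, so Orla has the highest closeness.

Orla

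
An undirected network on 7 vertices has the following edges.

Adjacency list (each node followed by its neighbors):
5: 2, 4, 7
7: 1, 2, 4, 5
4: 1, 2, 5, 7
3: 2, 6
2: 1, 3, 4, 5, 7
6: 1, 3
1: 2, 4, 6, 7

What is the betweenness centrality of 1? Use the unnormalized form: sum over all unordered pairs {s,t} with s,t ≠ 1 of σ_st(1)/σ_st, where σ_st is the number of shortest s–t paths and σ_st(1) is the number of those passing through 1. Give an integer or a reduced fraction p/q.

Pairs whose geodesics pass through 1 — 5–6: 3/4; 4–6: 1; 7–6: 1; 2–6: 1/2.
All other pairs contribute 0.
Summing the contributions gives betweenness(1) = 13/4.

13/4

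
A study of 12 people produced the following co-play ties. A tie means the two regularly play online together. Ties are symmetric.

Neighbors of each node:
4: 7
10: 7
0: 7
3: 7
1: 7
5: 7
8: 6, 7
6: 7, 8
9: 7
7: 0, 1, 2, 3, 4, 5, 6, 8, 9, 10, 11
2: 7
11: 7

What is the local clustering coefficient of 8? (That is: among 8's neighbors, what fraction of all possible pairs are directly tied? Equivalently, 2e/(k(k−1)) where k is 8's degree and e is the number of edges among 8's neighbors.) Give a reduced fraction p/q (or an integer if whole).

8's neighbors: 6 and 7 (k = 2).
Possible neighbor pairs: C(2,2) = 1. Edges among them: 6–7 → e = 1.
Clustering(8) = 1/1.

1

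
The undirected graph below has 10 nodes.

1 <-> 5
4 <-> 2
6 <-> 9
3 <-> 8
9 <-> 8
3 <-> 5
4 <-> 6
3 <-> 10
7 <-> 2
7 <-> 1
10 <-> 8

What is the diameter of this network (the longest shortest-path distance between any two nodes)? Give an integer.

5

Eccentricity of each node (its greatest distance to any other): 1:4, 2:5, 3:4, 4:4, 5:4, 6:4, 7:4, 8:4, 9:4, 10:5.
The maximum eccentricity is 5, realized for instance by the pair 2–10 via 2 – 4 – 6 – 9 – 8 – 10. So the diameter is 5.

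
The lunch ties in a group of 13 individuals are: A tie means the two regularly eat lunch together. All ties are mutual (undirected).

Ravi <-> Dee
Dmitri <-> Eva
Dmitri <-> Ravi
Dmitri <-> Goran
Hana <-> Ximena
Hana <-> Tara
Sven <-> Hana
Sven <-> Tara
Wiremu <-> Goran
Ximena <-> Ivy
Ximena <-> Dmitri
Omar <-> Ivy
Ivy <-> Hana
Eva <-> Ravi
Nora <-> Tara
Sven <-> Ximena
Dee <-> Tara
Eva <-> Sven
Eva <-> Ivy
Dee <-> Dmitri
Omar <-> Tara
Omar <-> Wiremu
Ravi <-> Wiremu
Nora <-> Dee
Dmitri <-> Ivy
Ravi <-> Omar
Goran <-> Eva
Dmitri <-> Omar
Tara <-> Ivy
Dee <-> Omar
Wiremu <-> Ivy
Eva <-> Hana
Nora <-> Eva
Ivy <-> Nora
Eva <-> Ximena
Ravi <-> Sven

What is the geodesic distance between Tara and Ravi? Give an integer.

2

One shortest route is Tara – Sven – Ravi, which uses 2 edges, and Tara and Ravi are not directly tied, so nothing shorter exists. So d(Tara,Ravi) = 2.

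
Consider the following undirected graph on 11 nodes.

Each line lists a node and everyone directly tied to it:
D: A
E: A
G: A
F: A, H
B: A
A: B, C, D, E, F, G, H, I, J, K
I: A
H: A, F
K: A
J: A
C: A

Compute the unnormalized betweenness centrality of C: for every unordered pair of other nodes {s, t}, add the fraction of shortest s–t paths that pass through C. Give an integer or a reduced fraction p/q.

0

No shortest path between any pair of other nodes passes through C.
Summing the contributions gives betweenness(C) = 0.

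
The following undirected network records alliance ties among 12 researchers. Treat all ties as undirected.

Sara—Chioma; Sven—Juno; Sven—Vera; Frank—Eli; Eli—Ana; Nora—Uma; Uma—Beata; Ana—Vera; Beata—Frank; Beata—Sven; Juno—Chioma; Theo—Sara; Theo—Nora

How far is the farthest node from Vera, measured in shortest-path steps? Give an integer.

5

Distances from Vera: Ana:1, Beata:2, Chioma:3, Eli:2, Frank:3, Juno:2, Nora:4, Sara:4, Sven:1, Theo:5, Uma:3.
The largest is 5 (to Theo), so the eccentricity of Vera is 5.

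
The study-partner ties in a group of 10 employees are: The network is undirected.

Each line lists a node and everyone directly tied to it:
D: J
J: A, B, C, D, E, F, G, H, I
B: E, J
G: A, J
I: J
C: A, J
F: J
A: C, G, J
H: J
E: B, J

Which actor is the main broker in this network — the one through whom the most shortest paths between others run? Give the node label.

Unnormalized betweenness of each node: A:1/2, B:0, C:0, D:0, E:0, F:0, G:0, H:0, I:0, J:65/2.
J has the largest value, 65/2, making it the main broker — the node through which the most shortest paths run.

J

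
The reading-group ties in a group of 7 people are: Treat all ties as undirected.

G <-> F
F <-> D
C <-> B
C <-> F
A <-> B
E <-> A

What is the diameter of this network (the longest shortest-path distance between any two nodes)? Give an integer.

5

Eccentricity of each node (its greatest distance to any other): A:4, B:3, C:3, D:5, E:5, F:4, G:5.
The maximum eccentricity is 5, realized for instance by the pair E–D via E – A – B – C – F – D. So the diameter is 5.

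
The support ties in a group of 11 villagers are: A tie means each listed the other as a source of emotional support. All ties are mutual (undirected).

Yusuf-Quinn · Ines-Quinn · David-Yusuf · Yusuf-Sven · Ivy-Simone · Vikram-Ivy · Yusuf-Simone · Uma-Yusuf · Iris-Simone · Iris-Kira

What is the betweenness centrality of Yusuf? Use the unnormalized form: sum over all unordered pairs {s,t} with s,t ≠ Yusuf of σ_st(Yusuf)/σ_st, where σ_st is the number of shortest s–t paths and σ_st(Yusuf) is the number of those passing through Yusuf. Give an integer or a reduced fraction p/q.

34

Pairs whose geodesics pass through Yusuf — Quinn–Ivy: 1; Quinn–Vikram: 1; Quinn–Simone: 1; Quinn–Uma: 1; Quinn–David: 1; Quinn–Iris: 1; Quinn–Sven: 1; Quinn–Kira: 1; Ines–Ivy: 1; Ines–Vikram: 1; Ines–Simone: 1; Ines–Uma: 1; Ines–David: 1; Ines–Iris: 1 … (+20 more pairs).
All other pairs contribute 0.
Summing the contributions gives betweenness(Yusuf) = 34.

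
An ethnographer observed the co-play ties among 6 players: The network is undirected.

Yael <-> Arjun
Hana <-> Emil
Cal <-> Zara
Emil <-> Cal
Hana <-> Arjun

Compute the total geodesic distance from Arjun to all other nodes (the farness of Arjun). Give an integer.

11

Distances from Arjun: Cal:3, Emil:2, Hana:1, Yael:1, Zara:4.
Sum = 3 + 2 + 1 + 1 + 4 = 11.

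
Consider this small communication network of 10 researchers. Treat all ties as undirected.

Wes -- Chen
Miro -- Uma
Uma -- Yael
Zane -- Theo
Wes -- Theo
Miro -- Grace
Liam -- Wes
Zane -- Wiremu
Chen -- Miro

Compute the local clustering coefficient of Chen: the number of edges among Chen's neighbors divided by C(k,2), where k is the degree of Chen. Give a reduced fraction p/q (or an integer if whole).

0

Chen's neighbors: Miro and Wes (k = 2).
Possible neighbor pairs: C(2,2) = 1. Edges among them: none → e = 0.
Clustering(Chen) = 0/1.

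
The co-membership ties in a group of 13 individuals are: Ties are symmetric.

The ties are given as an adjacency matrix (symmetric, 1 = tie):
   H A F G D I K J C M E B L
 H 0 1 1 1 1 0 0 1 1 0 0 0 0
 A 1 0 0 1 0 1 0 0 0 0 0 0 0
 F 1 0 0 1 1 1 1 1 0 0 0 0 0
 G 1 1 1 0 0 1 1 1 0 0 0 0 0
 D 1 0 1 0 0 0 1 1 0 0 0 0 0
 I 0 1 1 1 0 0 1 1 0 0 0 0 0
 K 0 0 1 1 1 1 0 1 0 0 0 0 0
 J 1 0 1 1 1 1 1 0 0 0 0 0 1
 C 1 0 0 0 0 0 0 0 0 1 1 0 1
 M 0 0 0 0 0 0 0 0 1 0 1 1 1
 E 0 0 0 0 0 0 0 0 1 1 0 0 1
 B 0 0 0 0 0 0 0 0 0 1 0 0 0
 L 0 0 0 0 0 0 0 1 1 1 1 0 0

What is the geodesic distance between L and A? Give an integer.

3

One shortest route is L – J – H – A, which uses 3 edges, and at distance 2 from L we only reach {B, D, F, G, H, I, K}, which does not include A. So d(L,A) = 3.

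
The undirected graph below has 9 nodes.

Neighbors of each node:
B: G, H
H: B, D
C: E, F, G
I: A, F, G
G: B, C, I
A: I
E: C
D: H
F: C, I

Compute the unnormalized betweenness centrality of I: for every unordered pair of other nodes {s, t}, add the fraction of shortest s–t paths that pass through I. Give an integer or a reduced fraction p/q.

9

Pairs whose geodesics pass through I — A–H: 1; A–G: 1; A–F: 1; A–E: 2/2; A–D: 1; A–B: 1; A–C: 2/2; H–F: 1/2; G–F: 1/2; F–D: 1/2; F–B: 1/2.
All other pairs contribute 0.
Summing the contributions gives betweenness(I) = 9.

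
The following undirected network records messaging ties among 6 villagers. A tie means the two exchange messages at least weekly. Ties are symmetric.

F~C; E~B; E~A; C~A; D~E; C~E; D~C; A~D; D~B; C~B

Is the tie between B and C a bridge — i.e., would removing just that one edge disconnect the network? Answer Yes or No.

No

Even without that edge, B still reaches C via B – D – C, so the network stays connected. Not a bridge.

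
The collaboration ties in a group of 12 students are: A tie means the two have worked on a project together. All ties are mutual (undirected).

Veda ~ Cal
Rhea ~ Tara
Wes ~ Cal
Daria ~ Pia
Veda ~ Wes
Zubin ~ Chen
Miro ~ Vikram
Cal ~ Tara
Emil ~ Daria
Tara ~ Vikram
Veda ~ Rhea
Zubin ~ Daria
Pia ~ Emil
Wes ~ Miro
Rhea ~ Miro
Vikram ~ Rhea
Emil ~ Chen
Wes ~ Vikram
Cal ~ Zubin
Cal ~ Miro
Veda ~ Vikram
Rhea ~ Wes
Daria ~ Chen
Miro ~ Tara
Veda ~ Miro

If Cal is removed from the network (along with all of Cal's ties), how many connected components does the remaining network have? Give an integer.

Without Cal, the remaining ties split the others into: {Miro, Rhea, Tara, Veda, Vikram, Wes}; {Chen, Daria, Emil, Pia, Zubin}.
That's 2 separate components.

2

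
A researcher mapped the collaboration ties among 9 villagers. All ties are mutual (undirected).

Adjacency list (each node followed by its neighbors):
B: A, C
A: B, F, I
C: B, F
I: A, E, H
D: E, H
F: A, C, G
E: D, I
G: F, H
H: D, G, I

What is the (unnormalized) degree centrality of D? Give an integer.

2

D is directly tied to E and H. That is 2 neighbors, so the degree of D is 2.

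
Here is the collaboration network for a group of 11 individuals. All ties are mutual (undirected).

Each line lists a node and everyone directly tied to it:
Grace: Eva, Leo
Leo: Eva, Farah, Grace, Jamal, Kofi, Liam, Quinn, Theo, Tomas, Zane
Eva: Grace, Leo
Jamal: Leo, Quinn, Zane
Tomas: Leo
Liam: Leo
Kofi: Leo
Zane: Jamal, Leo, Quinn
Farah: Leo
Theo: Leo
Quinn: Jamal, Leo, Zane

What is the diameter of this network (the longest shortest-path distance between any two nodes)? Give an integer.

2

Eccentricity of each node (its greatest distance to any other): Eva:2, Farah:2, Grace:2, Jamal:2, Kofi:2, Leo:1, Liam:2, Quinn:2, Theo:2, Tomas:2, Zane:2.
The maximum eccentricity is 2, realized for instance by the pair Zane–Grace via Zane – Leo – Grace. So the diameter is 2.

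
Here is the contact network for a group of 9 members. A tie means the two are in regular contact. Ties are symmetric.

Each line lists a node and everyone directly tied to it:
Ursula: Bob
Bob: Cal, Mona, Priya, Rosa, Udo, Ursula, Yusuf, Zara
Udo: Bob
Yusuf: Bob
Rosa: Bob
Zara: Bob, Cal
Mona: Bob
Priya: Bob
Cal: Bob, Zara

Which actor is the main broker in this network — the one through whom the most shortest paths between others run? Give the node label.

Unnormalized betweenness of each node: Bob:27, Cal:0, Mona:0, Priya:0, Rosa:0, Udo:0, Ursula:0, Yusuf:0, Zara:0.
Bob has the largest value, 27, making it the main broker — the node through which the most shortest paths run.

Bob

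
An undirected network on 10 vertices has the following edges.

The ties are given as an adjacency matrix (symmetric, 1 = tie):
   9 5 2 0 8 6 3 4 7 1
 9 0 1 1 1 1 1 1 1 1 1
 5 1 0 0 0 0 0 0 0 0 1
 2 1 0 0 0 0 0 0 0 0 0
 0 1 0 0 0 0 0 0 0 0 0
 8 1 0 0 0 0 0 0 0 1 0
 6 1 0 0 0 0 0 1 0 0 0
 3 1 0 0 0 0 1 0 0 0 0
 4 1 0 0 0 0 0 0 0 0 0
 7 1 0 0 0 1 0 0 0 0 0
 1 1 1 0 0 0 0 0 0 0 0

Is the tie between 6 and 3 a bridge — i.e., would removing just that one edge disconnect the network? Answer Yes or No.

No

Even without that edge, 6 still reaches 3 via 6 – 9 – 3, so the network stays connected. Not a bridge.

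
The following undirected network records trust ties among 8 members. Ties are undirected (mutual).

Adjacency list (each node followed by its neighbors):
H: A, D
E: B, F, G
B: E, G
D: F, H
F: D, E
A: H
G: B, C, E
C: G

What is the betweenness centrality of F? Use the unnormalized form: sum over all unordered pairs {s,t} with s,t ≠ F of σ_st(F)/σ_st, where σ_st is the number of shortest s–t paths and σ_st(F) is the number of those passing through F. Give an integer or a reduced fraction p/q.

12

Pairs whose geodesics pass through F — A–E: 1; A–C: 1; A–B: 1; A–G: 1; H–E: 1; H–C: 1; H–B: 1; H–G: 1; D–E: 1; D–C: 1; D–B: 1; D–G: 1.
All other pairs contribute 0.
Summing the contributions gives betweenness(F) = 12.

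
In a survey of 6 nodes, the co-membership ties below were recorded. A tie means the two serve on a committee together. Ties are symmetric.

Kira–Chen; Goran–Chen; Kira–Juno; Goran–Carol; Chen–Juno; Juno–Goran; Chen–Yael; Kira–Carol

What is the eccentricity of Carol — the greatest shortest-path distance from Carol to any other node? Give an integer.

Distances from Carol: Chen:2, Goran:1, Juno:2, Kira:1, Yael:3.
The largest is 3 (to Yael), so the eccentricity of Carol is 3.

3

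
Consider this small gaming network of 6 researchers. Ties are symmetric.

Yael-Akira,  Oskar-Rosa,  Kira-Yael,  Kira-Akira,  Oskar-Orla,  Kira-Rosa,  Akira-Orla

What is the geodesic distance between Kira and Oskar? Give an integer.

2

One shortest route is Kira – Rosa – Oskar, which uses 2 edges, and Kira and Oskar are not directly tied, so nothing shorter exists. So d(Kira,Oskar) = 2.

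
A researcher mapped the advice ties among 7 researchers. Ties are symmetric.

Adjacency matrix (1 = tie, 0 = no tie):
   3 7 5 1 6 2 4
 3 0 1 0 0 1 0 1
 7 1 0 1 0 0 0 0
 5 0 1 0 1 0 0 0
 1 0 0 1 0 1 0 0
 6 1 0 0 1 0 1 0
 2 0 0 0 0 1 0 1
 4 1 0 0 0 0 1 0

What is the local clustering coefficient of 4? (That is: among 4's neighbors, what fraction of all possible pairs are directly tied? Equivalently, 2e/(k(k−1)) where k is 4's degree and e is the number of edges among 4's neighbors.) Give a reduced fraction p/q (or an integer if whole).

4's neighbors: 2 and 3 (k = 2).
Possible neighbor pairs: C(2,2) = 1. Edges among them: none → e = 0.
Clustering(4) = 0/1.

0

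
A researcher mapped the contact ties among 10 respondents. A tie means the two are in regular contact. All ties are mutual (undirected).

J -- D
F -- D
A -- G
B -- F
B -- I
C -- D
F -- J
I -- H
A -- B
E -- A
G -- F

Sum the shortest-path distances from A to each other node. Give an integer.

Distances from A: B:1, C:4, D:3, E:1, F:2, G:1, H:3, I:2, J:3.
Sum = 1 + 4 + 3 + 1 + 2 + 1 + 3 + 2 + 3 = 20.

20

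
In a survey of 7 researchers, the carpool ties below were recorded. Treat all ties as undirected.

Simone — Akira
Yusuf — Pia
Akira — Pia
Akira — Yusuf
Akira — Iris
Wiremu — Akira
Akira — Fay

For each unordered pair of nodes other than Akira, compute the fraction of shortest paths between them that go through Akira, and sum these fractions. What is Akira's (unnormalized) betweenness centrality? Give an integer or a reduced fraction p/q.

Pairs whose geodesics pass through Akira — Pia–Fay: 1; Pia–Simone: 1; Pia–Iris: 1; Pia–Wiremu: 1; Fay–Yusuf: 1; Fay–Simone: 1; Fay–Iris: 1; Fay–Wiremu: 1; Yusuf–Simone: 1; Yusuf–Iris: 1; Yusuf–Wiremu: 1; Simone–Iris: 1; Simone–Wiremu: 1; Iris–Wiremu: 1.
All other pairs contribute 0.
Summing the contributions gives betweenness(Akira) = 14.

14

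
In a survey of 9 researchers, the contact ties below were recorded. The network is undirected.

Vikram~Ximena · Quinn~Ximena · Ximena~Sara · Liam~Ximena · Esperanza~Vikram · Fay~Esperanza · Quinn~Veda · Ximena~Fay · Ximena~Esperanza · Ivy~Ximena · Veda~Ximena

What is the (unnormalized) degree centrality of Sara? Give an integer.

Sara is directly tied to Ximena. That is 1 neighbor, so the degree of Sara is 1.

1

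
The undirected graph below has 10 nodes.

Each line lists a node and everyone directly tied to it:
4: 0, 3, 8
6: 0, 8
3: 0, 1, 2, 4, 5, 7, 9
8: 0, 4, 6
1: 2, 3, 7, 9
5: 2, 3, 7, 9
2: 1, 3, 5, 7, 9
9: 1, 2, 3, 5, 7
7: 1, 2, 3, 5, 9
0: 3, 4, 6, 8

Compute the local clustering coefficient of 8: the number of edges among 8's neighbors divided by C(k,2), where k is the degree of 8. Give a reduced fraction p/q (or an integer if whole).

8's neighbors: 0, 4, and 6 (k = 3).
Possible neighbor pairs: C(3,2) = 3. Edges among them: 0–4, 0–6 → e = 2.
Clustering(8) = 2/3.

2/3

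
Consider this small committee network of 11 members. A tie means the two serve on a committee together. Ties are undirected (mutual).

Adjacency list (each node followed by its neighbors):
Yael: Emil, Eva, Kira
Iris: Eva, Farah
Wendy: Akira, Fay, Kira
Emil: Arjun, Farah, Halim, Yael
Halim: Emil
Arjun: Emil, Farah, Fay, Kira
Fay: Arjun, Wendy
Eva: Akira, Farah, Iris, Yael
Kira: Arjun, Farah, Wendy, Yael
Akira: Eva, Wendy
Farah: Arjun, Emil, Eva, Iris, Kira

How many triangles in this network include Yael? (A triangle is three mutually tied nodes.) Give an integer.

Yael's neighbors are Emil, Eva, and Kira, but none of them are tied to each other, so no triangle contains Yael.

0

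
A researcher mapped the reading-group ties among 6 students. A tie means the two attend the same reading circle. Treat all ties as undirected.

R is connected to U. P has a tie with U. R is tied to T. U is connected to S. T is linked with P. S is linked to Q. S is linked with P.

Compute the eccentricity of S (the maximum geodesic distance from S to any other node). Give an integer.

2

Distances from S: P:1, Q:1, R:2, T:2, U:1.
The largest is 2 (to T and R), so the eccentricity of S is 2.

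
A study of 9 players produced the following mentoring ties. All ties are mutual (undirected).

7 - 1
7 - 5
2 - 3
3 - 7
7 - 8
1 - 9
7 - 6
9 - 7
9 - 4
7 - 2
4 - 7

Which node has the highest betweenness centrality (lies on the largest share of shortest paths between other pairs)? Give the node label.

Unnormalized betweenness of each node: 1:0, 2:0, 3:0, 4:0, 5:0, 6:0, 7:49/2, 8:0, 9:1/2.
7 has the largest value, 49/2, making it the main broker — the node through which the most shortest paths run.

7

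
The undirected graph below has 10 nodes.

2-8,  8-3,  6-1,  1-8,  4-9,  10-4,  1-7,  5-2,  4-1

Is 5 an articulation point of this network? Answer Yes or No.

No

Even without 5, every remaining node can still reach every other (the residual graph is connected), so 5 is not a cut vertex.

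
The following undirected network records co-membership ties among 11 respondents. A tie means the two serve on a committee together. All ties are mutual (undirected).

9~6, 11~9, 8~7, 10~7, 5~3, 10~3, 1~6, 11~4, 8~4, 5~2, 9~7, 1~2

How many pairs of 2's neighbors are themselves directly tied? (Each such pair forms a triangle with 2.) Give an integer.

0

2's neighbors are 1 and 5, but none of them are tied to each other, so no triangle contains 2.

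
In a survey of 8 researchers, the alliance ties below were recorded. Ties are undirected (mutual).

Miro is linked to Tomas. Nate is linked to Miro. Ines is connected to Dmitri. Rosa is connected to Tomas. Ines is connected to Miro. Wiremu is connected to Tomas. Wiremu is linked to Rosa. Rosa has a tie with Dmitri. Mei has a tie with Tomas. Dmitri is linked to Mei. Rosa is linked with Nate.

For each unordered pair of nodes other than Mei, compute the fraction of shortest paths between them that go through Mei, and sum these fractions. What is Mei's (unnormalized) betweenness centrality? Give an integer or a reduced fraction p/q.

1/2

Pairs whose geodesics pass through Mei — Tomas–Dmitri: 1/2.
All other pairs contribute 0.
Summing the contributions gives betweenness(Mei) = 1/2.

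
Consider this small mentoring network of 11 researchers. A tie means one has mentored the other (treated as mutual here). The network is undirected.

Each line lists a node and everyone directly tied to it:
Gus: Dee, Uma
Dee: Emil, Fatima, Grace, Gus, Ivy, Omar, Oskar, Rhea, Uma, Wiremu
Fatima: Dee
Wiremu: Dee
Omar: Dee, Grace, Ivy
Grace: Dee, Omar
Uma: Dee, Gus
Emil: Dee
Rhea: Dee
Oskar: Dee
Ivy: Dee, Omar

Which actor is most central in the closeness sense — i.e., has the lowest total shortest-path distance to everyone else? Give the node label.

Farness (sum of distances to all others) for each node — Dee:10, Emil:19, Fatima:19, Grace:18, Gus:18, Ivy:18, Omar:17, Oskar:19, Rhea:19, Uma:18, Wiremu:19.
The smallest farness is 10, for Dee, so Dee has the highest closeness.

Dee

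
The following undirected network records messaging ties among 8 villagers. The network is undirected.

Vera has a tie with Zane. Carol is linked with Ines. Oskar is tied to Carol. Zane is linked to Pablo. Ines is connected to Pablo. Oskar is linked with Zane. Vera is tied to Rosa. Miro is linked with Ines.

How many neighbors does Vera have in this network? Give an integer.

Vera is directly tied to Rosa and Zane. That is 2 neighbors, so the degree of Vera is 2.

2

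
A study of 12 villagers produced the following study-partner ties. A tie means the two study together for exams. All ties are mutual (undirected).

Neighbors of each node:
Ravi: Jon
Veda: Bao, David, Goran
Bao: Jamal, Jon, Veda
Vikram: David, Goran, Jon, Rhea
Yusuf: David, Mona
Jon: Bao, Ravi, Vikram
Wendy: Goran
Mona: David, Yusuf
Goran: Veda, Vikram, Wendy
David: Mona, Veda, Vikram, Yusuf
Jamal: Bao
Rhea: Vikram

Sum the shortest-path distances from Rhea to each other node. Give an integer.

Distances from Rhea: Bao:3, David:2, Goran:2, Jamal:4, Jon:2, Mona:3, Ravi:3, Veda:3, Vikram:1, Wendy:3, Yusuf:3.
Sum = 3 + 2 + 2 + 4 + 2 + 3 + 3 + 3 + 1 + 3 + 3 = 29.

29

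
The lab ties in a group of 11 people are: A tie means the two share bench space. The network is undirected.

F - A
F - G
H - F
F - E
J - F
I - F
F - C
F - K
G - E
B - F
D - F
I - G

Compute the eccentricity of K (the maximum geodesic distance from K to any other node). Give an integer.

2

Distances from K: A:2, B:2, C:2, D:2, E:2, F:1, G:2, H:2, I:2, J:2.
The largest is 2 (to H, B, A, E, G, C, I, D, and J), so the eccentricity of K is 2.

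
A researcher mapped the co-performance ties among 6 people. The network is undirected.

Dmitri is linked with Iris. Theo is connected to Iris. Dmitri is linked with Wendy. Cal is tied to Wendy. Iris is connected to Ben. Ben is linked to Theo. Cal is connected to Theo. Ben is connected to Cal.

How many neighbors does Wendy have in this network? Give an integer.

2

Wendy is directly tied to Cal and Dmitri. That is 2 neighbors, so the degree of Wendy is 2.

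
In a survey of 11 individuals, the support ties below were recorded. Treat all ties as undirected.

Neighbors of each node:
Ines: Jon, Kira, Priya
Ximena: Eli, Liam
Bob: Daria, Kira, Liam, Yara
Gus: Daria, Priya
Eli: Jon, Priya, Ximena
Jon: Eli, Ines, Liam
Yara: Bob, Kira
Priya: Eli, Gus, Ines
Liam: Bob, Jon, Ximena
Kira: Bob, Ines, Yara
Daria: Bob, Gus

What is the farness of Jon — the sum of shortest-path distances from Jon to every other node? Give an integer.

Distances from Jon: Bob:2, Daria:3, Eli:1, Gus:3, Ines:1, Kira:2, Liam:1, Priya:2, Ximena:2, Yara:3.
Sum = 2 + 3 + 1 + 3 + 1 + 2 + 1 + 2 + 2 + 3 = 20.

20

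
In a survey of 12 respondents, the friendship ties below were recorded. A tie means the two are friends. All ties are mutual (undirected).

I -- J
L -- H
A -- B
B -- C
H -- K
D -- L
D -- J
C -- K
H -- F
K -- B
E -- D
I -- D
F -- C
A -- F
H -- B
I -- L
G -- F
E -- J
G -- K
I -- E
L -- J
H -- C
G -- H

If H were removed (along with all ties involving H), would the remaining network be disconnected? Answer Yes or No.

Removing H leaves {D, E, I, J, and L} with no path to {A, B, C, F, G, and K}, so the network splits into 2 components. H is a cut vertex.

Yes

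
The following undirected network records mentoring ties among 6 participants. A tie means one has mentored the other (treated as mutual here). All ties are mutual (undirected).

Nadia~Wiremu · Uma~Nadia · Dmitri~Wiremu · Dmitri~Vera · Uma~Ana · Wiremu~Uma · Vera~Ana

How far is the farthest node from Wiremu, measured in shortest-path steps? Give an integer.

2

Distances from Wiremu: Ana:2, Dmitri:1, Nadia:1, Uma:1, Vera:2.
The largest is 2 (to Vera and Ana), so the eccentricity of Wiremu is 2.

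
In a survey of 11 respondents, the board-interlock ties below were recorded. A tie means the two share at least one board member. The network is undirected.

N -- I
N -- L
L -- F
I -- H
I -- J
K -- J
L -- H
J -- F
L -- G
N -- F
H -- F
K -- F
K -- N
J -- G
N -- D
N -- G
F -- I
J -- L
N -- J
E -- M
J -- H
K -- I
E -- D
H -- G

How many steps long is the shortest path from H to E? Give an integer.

4

One shortest route is H – F – N – D – E, which uses 4 edges, and at distance 3 from H we only reach {D}, which does not include E. So d(H,E) = 4.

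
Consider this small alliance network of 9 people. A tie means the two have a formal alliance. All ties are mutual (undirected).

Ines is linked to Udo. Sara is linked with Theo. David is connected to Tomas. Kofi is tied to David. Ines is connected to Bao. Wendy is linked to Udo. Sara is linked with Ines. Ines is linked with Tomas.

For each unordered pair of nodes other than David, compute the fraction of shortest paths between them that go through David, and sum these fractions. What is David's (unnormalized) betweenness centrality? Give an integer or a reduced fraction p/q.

Pairs whose geodesics pass through David — Theo–Kofi: 1; Bao–Kofi: 1; Sara–Kofi: 1; Udo–Kofi: 1; Kofi–Ines: 1; Kofi–Wendy: 1; Kofi–Tomas: 1.
All other pairs contribute 0.
Summing the contributions gives betweenness(David) = 7.

7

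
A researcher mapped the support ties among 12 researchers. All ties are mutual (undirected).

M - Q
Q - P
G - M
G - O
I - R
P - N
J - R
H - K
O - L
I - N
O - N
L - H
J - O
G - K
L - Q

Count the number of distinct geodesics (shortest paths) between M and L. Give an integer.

The shortest distance is 2, and the only length-2 path is M–Q–L. So there is exactly 1 shortest path.

1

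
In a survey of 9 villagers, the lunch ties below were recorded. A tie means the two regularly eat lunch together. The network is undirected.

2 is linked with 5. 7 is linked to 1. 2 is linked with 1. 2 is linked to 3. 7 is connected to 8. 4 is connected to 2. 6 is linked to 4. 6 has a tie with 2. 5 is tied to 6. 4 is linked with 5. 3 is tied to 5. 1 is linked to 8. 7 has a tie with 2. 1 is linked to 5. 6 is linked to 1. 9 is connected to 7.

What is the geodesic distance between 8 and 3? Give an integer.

One shortest route is 8 – 1 – 5 – 3, which uses 3 edges, and at distance 2 from 8 we only reach {2, 5, 6, 9}, which does not include 3. So d(8,3) = 3.

3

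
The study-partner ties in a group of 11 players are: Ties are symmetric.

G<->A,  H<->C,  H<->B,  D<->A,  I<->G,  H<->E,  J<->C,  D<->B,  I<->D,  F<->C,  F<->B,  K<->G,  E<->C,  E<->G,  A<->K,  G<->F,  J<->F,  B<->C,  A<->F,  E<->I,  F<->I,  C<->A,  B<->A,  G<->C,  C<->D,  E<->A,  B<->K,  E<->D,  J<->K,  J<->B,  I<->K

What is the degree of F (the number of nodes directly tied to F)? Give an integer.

F is directly tied to A, B, C, G, I, and J. That is 6 neighbors, so the degree of F is 6.

6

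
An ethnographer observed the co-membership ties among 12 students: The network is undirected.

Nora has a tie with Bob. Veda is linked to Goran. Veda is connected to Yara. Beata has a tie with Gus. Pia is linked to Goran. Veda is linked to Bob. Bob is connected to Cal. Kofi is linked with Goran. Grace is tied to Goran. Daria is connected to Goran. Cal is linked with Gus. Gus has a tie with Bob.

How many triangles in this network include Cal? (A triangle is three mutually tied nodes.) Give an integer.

Cal's neighbors: Bob and Gus.
Neighbor pairs that are themselves tied: Cal–Bob–Gus. Each forms one triangle with Cal, for 1 in total.

1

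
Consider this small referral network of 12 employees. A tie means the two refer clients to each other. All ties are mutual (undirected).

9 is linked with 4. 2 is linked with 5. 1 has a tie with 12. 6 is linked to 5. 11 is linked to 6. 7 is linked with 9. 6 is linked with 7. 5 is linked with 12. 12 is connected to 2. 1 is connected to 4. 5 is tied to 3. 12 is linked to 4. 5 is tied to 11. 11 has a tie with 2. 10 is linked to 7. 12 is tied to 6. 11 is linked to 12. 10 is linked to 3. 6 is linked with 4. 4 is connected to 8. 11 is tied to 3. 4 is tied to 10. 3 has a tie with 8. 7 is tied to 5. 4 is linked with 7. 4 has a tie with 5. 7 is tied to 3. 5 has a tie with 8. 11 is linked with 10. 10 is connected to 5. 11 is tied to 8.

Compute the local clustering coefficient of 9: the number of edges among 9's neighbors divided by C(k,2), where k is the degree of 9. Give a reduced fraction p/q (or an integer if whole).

9's neighbors: 4 and 7 (k = 2).
Possible neighbor pairs: C(2,2) = 1. Edges among them: 4–7 → e = 1.
Clustering(9) = 1/1.

1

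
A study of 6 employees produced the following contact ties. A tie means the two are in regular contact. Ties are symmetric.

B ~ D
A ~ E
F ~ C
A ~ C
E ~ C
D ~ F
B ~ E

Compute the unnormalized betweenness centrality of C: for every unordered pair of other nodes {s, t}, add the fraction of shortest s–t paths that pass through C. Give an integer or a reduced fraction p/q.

5/2

Pairs whose geodesics pass through C — F–E: 1; F–A: 1; D–A: 1/2.
All other pairs contribute 0.
Summing the contributions gives betweenness(C) = 5/2.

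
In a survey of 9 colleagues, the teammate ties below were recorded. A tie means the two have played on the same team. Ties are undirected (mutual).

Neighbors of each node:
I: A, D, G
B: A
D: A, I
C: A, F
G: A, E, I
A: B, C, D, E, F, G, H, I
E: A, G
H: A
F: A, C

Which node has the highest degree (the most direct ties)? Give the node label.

A

Degrees — A:8, B:1, C:2, D:2, E:2, F:2, G:3, H:1, I:3.
The maximum is 8, attained only by A.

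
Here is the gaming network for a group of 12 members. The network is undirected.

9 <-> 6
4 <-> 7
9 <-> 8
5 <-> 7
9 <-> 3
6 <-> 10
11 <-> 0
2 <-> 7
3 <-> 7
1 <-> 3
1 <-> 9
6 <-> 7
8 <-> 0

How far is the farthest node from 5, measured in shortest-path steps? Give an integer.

6

Distances from 5: 0:5, 1:3, 2:2, 3:2, 4:2, 6:2, 7:1, 8:4, 9:3, 10:3, 11:6.
The largest is 6 (to 11), so the eccentricity of 5 is 6.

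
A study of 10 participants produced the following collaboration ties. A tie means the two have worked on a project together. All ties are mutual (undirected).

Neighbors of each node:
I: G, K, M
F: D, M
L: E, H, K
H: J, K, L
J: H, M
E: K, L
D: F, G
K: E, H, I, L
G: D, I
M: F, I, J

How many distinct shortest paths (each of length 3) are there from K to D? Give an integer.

1

The shortest distance is 3, and the only length-3 path is K–I–G–D. So there is exactly 1 shortest path.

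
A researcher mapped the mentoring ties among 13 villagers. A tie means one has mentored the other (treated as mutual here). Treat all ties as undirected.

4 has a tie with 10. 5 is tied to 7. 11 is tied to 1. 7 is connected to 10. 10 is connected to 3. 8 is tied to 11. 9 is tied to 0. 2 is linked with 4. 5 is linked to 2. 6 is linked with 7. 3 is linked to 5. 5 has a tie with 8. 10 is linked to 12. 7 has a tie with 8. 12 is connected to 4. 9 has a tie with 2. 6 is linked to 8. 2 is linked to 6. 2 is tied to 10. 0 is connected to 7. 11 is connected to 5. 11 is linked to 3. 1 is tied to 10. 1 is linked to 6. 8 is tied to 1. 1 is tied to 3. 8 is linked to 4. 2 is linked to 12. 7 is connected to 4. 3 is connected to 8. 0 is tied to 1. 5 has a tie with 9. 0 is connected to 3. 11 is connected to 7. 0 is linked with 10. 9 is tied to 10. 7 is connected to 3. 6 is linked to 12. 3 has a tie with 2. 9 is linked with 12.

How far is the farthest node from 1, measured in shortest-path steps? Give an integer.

2

Distances from 1: 0:1, 2:2, 3:1, 4:2, 5:2, 6:1, 7:2, 8:1, 9:2, 10:1, 11:1, 12:2.
The largest is 2 (to 12, 9, 2, 4, 7, and 5), so the eccentricity of 1 is 2.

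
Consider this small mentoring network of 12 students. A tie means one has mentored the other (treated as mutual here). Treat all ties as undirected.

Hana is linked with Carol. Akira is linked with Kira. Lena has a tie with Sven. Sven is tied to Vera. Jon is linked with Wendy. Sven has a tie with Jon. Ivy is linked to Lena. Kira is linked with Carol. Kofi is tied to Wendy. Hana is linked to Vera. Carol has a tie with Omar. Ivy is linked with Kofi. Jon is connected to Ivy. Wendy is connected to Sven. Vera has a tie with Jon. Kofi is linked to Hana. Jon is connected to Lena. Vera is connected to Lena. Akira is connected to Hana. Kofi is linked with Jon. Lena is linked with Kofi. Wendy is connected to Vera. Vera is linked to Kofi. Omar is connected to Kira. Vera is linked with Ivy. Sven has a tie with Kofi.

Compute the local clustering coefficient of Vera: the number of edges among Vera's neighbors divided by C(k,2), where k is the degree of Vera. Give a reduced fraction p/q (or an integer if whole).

13/21

Vera's neighbors: Hana, Ivy, Jon, Kofi, Lena, Sven, and Wendy (k = 7).
Possible neighbor pairs: C(7,2) = 21. Edges among them: Hana–Kofi, Ivy–Jon, Ivy–Kofi, Ivy–Lena, Jon–Kofi, Jon–Lena, Jon–Sven, Jon–Wendy, Kofi–Lena, Kofi–Sven, Kofi–Wendy, Lena–Sven, Sven–Wendy → e = 13.
Clustering(Vera) = 13/21.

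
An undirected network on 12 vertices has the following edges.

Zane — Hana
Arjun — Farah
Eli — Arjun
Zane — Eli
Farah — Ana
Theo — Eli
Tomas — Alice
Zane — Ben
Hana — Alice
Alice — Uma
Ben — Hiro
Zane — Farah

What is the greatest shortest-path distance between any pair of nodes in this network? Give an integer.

Eccentricity of each node (its greatest distance to any other): Alice:4, Ana:5, Arjun:5, Ben:4, Eli:4, Farah:4, Hana:3, Hiro:5, Theo:5, Tomas:5, Uma:5, Zane:3.
The maximum eccentricity is 5, realized for instance by the pair Ana–Tomas via Ana – Farah – Zane – Hana – Alice – Tomas. So the diameter is 5.

5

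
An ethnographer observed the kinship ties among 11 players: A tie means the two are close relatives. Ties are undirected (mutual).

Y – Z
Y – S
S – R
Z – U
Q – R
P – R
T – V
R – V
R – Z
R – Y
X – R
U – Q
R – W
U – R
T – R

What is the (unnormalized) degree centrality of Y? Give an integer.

Y is directly tied to R, S, and Z. That is 3 neighbors, so the degree of Y is 3.

3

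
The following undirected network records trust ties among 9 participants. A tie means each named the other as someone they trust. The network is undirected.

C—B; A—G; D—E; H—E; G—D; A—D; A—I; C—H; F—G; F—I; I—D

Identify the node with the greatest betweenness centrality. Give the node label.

Unnormalized betweenness of each node: A:1/3, B:0, C:7, D:49/3, E:15, F:1/3, G:3, H:12, I:3.
D has the largest value, 49/3, making it the main broker — the node through which the most shortest paths run.

D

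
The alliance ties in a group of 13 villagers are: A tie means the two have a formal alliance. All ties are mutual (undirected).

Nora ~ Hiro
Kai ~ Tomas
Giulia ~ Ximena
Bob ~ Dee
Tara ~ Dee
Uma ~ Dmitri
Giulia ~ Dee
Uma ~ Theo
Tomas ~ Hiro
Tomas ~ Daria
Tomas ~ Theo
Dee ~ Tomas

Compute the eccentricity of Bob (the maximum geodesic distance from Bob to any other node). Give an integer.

Distances from Bob: Daria:3, Dee:1, Dmitri:5, Giulia:2, Hiro:3, Kai:3, Nora:4, Tara:2, Theo:3, Tomas:2, Uma:4, Ximena:3.
The largest is 5 (to Dmitri), so the eccentricity of Bob is 5.

5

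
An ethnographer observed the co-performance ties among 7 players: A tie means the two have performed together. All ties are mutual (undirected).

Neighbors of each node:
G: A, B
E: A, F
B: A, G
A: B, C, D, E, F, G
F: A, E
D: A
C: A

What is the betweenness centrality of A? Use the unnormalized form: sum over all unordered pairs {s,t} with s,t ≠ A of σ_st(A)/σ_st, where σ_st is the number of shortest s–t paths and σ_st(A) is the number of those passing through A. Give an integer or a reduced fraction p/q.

Pairs whose geodesics pass through A — C–D: 1; C–G: 1; C–F: 1; C–E: 1; C–B: 1; D–G: 1; D–F: 1; D–E: 1; D–B: 1; G–F: 1; G–E: 1; F–B: 1; E–B: 1.
All other pairs contribute 0.
Summing the contributions gives betweenness(A) = 13.

13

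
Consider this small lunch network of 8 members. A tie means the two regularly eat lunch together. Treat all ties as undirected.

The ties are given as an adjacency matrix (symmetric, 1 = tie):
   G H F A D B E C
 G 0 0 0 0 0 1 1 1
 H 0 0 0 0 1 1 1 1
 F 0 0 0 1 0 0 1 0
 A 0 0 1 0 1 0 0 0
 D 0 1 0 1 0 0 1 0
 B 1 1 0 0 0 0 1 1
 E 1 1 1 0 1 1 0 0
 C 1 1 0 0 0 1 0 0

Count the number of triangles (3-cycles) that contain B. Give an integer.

4

B's neighbors: C, E, G, and H.
Neighbor pairs that are themselves tied: B–C–G; B–C–H; B–E–G; B–E–H. Each forms one triangle with B, for 4 in total.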